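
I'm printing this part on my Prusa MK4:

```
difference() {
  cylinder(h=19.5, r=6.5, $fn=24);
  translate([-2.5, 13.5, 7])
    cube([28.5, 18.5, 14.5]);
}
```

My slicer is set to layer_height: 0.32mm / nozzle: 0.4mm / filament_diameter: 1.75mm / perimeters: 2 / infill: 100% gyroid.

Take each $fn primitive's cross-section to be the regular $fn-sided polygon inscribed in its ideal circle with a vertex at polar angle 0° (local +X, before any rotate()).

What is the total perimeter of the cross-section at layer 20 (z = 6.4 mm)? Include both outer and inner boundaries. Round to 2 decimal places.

At z = 6.4 mm: the r=6.5 cylinder contributes a regular 24-gon of circumradius 6.5 (perimeter = 2·24·6.500·sin(180°/24) = 40.72 mm); the cube at (-2.5, 13.5) is absent (z outside [7, 21.5]); Subtracting the remaining from the first: none of the subtracted shapes is present at this height, so the r=6.5 cylinder is unchanged — boundary = 40.72 mm. Overall, the cross-section is a single solid region. Total boundary length (outer) = 40.72 mm.

40.72 mm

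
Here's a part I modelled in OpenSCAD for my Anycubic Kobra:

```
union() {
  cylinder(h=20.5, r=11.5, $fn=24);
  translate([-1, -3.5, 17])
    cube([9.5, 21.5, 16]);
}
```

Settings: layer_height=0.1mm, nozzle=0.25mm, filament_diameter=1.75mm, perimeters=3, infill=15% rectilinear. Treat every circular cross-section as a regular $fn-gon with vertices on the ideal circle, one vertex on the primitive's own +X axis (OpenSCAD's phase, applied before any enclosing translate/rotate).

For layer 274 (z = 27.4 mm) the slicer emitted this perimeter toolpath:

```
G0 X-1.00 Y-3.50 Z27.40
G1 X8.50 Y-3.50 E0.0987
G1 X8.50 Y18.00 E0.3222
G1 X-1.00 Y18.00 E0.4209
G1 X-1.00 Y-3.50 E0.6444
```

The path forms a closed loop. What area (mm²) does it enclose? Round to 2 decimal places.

Apply the shoelace formula to the sequence of (X, Y) vertices; enclosed area = 204.25 mm².

204.25 mm²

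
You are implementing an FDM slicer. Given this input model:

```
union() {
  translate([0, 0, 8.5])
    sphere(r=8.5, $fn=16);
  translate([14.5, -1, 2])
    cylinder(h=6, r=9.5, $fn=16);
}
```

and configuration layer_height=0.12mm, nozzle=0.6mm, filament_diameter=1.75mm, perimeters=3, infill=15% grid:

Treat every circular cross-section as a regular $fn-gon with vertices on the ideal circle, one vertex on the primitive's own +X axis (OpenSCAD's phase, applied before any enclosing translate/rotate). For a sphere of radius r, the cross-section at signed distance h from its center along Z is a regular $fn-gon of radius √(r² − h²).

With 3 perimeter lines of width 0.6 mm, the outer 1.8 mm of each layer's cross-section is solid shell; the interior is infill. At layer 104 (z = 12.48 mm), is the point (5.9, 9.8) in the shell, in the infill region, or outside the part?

outside

At z = 12.48 mm: the sphere: section is a regular 16-gon, circumradius = √(r²−h²) = √(8.5²−3.98²) = 7.511; the cylinder at (14.5, -1) is absent (z outside [2, 8]); Merging all regions: only the r=8.5 sphere is present, so the union is just that shape — 1 connected region. Overall, the cross-section is a single solid region. The nearest boundary edge runs (5.31, 5.31)→(2.87, 6.94); distance from the point to it = 4.06 mm. The point is not inside any of the regions above, so it lies outside the cross-section (4.06 mm from the nearest boundary).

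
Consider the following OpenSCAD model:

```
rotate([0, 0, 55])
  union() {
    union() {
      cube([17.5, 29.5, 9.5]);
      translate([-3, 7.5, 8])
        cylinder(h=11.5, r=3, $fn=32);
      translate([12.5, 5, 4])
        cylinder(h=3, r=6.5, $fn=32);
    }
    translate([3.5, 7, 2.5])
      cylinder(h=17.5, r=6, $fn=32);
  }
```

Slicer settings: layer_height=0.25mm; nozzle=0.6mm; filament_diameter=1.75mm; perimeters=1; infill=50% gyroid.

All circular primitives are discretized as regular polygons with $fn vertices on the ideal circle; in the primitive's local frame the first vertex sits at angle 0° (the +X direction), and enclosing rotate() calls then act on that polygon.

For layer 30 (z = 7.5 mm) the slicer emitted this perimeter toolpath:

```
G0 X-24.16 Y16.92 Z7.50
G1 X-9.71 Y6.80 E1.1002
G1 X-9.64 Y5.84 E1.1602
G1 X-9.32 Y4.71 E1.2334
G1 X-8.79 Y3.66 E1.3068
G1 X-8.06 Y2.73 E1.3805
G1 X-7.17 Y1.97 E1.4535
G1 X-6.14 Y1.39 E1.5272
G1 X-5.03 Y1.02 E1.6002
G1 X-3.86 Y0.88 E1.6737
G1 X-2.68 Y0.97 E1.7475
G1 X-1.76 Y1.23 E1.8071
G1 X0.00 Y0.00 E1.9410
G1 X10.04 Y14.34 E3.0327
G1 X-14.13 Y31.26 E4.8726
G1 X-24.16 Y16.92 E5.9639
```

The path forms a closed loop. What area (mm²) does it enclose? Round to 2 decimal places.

533.20 mm²

Apply the shoelace formula to the sequence of (X, Y) vertices; enclosed area = 533.20 mm².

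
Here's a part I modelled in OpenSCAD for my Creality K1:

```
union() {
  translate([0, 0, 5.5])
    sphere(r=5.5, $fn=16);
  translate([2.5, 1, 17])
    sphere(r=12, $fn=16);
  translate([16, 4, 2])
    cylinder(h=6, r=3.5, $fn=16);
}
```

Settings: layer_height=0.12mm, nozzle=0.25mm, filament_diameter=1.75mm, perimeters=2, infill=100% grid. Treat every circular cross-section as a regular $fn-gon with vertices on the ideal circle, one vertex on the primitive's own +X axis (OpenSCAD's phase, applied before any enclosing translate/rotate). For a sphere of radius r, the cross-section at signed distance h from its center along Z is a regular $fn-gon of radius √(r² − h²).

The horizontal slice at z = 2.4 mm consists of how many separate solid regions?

At z = 2.4 mm: the r=5.5 sphere contributes a regular 16-gon of circumradius √(5.5²−3.1²) = 4.543; the sphere at (2.5, 1) is not intersected at this z (|z−center|=14.600 > r=12); the r=3.5 cylinder at (16, 4) gives a regular 16-gon of circumradius 3.5 (constant along its height); Merging all regions: the 2 present regions are separate (no shared area or edge), so areas and boundary lengths simply add and each stays a separate island — 2 connected regions. The result has 2 disconnected regions.

2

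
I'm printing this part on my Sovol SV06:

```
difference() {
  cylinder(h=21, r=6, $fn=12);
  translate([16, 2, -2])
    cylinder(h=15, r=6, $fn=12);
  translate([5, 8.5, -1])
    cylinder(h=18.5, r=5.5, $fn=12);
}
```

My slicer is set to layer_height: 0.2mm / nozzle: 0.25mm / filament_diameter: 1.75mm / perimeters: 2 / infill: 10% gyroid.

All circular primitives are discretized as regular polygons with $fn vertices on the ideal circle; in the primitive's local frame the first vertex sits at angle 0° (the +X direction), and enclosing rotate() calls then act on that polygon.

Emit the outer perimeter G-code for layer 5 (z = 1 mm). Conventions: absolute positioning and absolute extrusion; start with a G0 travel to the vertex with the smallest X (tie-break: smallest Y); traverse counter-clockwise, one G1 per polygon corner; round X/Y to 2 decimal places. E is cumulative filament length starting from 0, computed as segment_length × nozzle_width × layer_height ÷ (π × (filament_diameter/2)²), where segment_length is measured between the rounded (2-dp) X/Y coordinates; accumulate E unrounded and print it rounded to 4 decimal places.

G0 X-6.00 Y0.00 Z1.00
G1 X-5.20 Y-3.00 E0.0645
G1 X-3.00 Y-5.20 E0.1292
G1 X0.00 Y-6.00 E0.1938
G1 X3.00 Y-5.20 E0.2583
G1 X5.20 Y-3.00 E0.3230
G1 X6.00 Y0.00 E0.3875
G1 X5.20 Y3.00 E0.4521
G1 X5.15 Y3.04 E0.4534
G1 X5.00 Y3.00 E0.4566
G1 X2.25 Y3.74 E0.5158
G1 X0.24 Y5.75 E0.5749
G1 X0.18 Y5.95 E0.5792
G1 X0.00 Y6.00 E0.5831
G1 X-3.00 Y5.20 E0.6477
G1 X-5.20 Y3.00 E0.7124
G1 X-6.00 Y0.00 E0.7769

At z = 1 mm: the r=6 cylinder gives a regular 12-gon of circumradius 6 (constant along its height); the cylinder at (16, 2): section is a regular 12-gon, circumradius r=6; the cylinder at (5, 8.5): section is a regular 12-gon, circumradius r=5.5; Subtracting the remaining from the first: starting from the r=6 cylinder, the r=6 cylinder at (16, 2) misses the remaining region (no effect); the r=5.5 cylinder at (5, 8.5) partially overlaps it — only the 4.98 mm² overlap (of its 90.75 mm²) is removed, clipping the outline — 1 connected region. The outline is a single polygon with 16 vertices. Extrusion per mm of travel: 0.25 × 0.2 / (π × 0.875²) = 0.020788. Accumulating E over each segment gives final E = 0.7769.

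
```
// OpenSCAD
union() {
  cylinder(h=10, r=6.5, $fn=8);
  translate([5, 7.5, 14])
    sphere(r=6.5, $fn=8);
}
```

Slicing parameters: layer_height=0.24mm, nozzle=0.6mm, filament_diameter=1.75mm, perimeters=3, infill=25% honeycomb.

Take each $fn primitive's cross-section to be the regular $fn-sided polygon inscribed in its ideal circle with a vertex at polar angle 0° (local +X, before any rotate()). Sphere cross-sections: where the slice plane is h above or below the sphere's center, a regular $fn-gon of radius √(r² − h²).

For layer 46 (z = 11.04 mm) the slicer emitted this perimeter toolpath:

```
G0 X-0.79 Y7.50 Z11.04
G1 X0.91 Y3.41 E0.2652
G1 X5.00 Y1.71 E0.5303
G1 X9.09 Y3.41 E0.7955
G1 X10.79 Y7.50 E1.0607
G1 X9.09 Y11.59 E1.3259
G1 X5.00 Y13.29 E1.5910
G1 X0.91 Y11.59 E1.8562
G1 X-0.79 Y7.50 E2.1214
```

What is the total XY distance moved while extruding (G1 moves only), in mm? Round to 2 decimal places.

Sum the Euclidean lengths of each G1 segment: total = 35.43 mm.

35.43 mm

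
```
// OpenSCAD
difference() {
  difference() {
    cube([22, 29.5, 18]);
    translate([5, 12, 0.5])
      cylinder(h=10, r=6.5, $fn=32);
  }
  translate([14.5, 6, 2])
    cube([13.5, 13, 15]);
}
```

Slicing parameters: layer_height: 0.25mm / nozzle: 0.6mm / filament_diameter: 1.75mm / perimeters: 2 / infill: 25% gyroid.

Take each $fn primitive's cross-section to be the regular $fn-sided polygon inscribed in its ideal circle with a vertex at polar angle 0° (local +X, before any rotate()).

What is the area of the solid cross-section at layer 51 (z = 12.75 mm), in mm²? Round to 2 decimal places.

At z = 12.75 mm: the 22×29.5 cube contributes its full rectangle (area 649.00 mm²); the cylinder at (5, 12) is not intersected at this z (z outside [0.5, 10.5]); Subtracting the remaining from the first: none of the subtracted shapes is present at this height, so the 22×29.5 cube is unchanged — area = 649.00 mm²; the 13.5×13 cube at (14.5, 6) contributes its full rectangle (area 175.50 mm²); Subtracting the remaining from the first: starting from the result so far (649.00 mm²), the 13.5×13 cube at (14.5, 6) partially overlaps it — only the 97.50 mm² overlap (of its 175.50 mm²) is removed, clipping the outline — area = 551.50 mm². Overall, the cross-section is a single solid region. Net area = 551.50 mm².

551.50 mm²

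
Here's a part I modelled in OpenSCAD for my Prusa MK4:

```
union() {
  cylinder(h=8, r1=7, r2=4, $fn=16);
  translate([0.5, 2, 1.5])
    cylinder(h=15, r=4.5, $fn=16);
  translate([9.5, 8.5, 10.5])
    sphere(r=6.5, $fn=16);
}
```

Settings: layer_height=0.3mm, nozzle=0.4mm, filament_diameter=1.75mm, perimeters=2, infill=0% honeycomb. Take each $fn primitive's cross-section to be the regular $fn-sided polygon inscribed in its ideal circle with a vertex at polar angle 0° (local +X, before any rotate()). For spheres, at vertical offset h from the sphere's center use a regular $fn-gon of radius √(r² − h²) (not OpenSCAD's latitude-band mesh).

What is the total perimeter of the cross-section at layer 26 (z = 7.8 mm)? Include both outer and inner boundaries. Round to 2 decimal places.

At z = 7.8 mm: the cone (r1=7→r2=4) has section circumradius 4.075 here — a regular 16-gon (perimeter = 2·16·4.075·sin(180°/16) = 25.44 mm); the r=4.5 cylinder at (0.5, 2) contributes a regular 16-gon of circumradius 4.5 (perimeter = 2·16·4.500·sin(180°/16) = 28.09 mm); the r=6.5 sphere at (9.5, 8.5) contributes a regular 16-gon of circumradius √(6.5²−2.7²) = 5.913 (perimeter = 2·16·5.913·sin(180°/16) = 36.91 mm); Taking the union: the regions partially overlap (shared area 38.78 mm²), so the edge portions inside another operand are dropped and the merged outline is re-measured after clipping — boundary = 67.96 mm. Overall, the cross-section has 2 separate islands. Total boundary length (outer) = 67.96 mm.

67.96 mm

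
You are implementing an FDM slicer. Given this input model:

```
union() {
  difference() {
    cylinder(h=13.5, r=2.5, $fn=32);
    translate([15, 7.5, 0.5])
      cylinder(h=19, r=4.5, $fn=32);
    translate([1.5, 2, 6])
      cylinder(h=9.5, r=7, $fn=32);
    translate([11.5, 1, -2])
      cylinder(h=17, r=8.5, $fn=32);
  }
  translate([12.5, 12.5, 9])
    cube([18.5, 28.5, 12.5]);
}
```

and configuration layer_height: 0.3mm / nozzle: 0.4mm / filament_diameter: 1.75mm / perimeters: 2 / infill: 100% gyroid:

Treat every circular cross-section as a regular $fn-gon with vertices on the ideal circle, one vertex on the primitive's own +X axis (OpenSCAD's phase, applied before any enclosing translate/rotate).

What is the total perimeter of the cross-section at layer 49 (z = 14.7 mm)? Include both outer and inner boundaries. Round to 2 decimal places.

At z = 14.7 mm: the cylinder does not reach this height (z outside [0, 13.5]); the cylinder at (15, 7.5): section is a regular 32-gon, circumradius r=4.5 (perimeter = 2·32·4.500·sin(180°/32) = 28.23 mm); the cylinder at (1.5, 2): section is a regular 32-gon, circumradius r=7 (perimeter = 2·32·7.000·sin(180°/32) = 43.91 mm); the r=8.5 cylinder at (11.5, 1) contributes a regular 32-gon of circumradius 8.5 (perimeter = 2·32·8.500·sin(180°/32) = 53.32 mm); After the difference (first − rest): the first operand is absent here, so nothing remains; the cube at (12.5, 12.5) (footprint 18.5×28.5) is included at this height (perimeter 94.00 mm); Merging all regions: only the 18.5×28.5 cube at (12.5, 12.5) is present, so the union is just that shape — boundary = 94.00 mm. Overall, the cross-section is a single solid region. Total boundary length (outer) = 94.00 mm.

94.00 mm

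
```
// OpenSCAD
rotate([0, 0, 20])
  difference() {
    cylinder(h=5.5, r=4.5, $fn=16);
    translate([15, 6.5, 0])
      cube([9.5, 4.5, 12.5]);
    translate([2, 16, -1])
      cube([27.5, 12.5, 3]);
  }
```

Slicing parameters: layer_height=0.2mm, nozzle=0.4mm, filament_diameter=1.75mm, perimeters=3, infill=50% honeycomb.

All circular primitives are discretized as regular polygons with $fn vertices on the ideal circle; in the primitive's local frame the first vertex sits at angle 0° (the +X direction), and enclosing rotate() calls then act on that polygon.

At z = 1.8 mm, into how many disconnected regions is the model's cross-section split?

1

At z = 1.8 mm: the cylinder: section is a regular 16-gon, circumradius r=4.5; the cube at (15, 6.5) (footprint 9.5×4.5) is included at this height; the 27.5×12.5 cube at (2, 16) contributes its full rectangle; After the difference (first − rest): starting from the r=4.5 cylinder, the 9.5×4.5 cube at (15, 6.5) misses the remaining region (no effect); the 27.5×12.5 cube at (2, 16) misses the remaining region (no effect) — 1 connected region; (rotated 20° about Z; rotation is an isometry so areas/perimeters/island counts are preserved). The result has 1 disconnected region.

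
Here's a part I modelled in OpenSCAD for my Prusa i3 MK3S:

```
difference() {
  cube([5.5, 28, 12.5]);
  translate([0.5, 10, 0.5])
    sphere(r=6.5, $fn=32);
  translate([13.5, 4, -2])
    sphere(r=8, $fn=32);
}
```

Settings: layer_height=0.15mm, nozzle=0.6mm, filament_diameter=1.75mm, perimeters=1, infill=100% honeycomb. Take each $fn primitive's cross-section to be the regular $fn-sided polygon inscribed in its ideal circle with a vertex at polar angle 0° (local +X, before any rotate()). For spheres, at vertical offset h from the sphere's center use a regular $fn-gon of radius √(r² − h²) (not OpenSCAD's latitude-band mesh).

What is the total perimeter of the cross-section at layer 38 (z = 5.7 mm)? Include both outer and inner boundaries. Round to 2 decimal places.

At z = 5.7 mm: the cube is present — its section is the full 5.5×28 rectangle (perimeter 67.00 mm); the sphere at (0.5, 10): section is a regular 32-gon, circumradius = √(r²−h²) = √(6.5²−5.2²) = 3.900 (perimeter = 2·32·3.900·sin(180°/32) = 24.47 mm); the r=8 sphere at (13.5, 4) contributes a regular 32-gon of circumradius √(8²−7.7²) = 2.170 (perimeter = 2·32·2.170·sin(180°/32) = 13.61 mm); Taking the first minus the rest: starting from the 5.5×28 cube, the r=6.5 sphere at (0.5, 10) partially overlaps it — only the 27.61 mm² overlap (of its 47.48 mm²) is removed, clipping the outline; the r=8 sphere at (13.5, 4) misses the remaining region (no effect) — boundary = 72.54 mm. Overall, the cross-section is a single solid region. Total boundary length (outer) = 72.54 mm.

72.54 mm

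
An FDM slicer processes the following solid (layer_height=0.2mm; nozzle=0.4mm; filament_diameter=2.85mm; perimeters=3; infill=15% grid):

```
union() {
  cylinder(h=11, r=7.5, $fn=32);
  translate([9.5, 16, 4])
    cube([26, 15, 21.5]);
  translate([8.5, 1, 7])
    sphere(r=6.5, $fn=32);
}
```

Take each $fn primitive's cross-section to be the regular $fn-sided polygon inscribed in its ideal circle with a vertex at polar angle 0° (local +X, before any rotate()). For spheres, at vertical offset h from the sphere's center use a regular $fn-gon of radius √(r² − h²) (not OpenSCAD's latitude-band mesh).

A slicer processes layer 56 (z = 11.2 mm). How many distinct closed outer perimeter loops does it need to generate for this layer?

At z = 11.2 mm: the cylinder does not reach this height (z outside [0, 11]); the 26×15 cube at (9.5, 16) contributes its full rectangle; the r=6.5 sphere at (8.5, 1) slices to a regular 32-gon of circumradius 4.961 (√(r²−h²) with h=4.2 from center); Taking the union: the 2 present regions are separate (no shared area or edge), so areas and boundary lengths simply add and each stays a separate island — 2 connected regions. The result has 2 disconnected regions.

2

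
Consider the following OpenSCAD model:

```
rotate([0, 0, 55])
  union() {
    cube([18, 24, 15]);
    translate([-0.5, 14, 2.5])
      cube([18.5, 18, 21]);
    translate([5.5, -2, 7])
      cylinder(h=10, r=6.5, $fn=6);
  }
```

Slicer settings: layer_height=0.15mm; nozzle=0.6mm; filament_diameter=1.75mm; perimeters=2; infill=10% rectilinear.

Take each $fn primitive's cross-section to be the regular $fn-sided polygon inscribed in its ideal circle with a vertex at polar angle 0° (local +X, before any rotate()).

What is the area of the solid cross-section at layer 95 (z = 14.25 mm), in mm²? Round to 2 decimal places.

At z = 14.25 mm: the cube (footprint 18×24) is included at this height (area 432.00 mm²); the cube at (-0.5, 14) is present — its section is the full 18.5×18 rectangle (area 333.00 mm²); the cylinder at (5.5, -2): section is a regular 6-gon, circumradius r=6.5 (area = (6/2)·6.500²·sin(360°/6) = 109.77 mm²); Taking the union: the regions partially overlap — summed areas 874.77 mm² minus the doubly-counted overlap 211.19 mm² gives 663.57 mm² — area = 663.57 mm²; (rotated 55° about Z; rotation is an isometry so areas/perimeters/island counts are preserved). Overall, the cross-section is a single solid region. Net area = 663.57 mm².

663.57 mm²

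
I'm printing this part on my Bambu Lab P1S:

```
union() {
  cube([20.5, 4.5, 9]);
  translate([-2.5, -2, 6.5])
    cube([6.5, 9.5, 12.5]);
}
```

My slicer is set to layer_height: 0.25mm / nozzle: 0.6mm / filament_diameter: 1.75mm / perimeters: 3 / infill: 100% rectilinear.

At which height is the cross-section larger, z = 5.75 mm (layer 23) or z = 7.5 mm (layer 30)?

layer 30 (z = 7.5 mm)

Layer 23 (z = 5.75): the cube is present — its section is the full 20.5×4.5 rectangle (area 92.25 mm²); the cube at (-2.5, -2) is absent (z outside [6.5, 19]); Taking the union: only the 20.5×4.5 cube is present, so the union is just that shape — area = 92.25 mm². So its area = 92.25 mm². Layer 30 (z = 7.5): the cube is present — its section is the full 20.5×4.5 rectangle (area 92.25 mm²); the cube at (-2.5, -2) (footprint 6.5×9.5) is included at this height (area 61.75 mm²); Combining (union): the regions partially overlap — summed areas 154.00 mm² minus the doubly-counted overlap 18.00 mm² gives 136.00 mm² — area = 136.00 mm². So its area = 136.00 mm². Layer 30 is larger (136.00 vs 92.25 mm²).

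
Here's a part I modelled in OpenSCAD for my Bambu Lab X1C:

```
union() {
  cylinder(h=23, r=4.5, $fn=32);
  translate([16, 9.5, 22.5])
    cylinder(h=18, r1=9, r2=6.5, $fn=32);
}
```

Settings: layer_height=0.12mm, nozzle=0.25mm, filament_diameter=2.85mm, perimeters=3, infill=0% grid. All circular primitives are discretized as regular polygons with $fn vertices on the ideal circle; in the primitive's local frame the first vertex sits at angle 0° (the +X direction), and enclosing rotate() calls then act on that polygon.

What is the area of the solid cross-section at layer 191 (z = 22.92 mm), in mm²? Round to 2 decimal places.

312.78 mm²

At z = 22.92 mm: the cylinder: section is a regular 32-gon, circumradius r=4.5 (area = (32/2)·4.500²·sin(360°/32) = 63.21 mm²); the cone at (16, 9.5) contributes a regular 32-gon of circumradius 8.942 (interpolated between r1=9 and r2=6.5 at t=0.023) (area = (32/2)·8.942²·sin(360°/32) = 249.57 mm²); Combining (union): the 2 present regions are separate (no shared area or edge), so areas and boundary lengths simply add and each stays a separate island — area = 312.78 mm². Overall, the cross-section has 2 separate islands. Net area = 312.78 mm².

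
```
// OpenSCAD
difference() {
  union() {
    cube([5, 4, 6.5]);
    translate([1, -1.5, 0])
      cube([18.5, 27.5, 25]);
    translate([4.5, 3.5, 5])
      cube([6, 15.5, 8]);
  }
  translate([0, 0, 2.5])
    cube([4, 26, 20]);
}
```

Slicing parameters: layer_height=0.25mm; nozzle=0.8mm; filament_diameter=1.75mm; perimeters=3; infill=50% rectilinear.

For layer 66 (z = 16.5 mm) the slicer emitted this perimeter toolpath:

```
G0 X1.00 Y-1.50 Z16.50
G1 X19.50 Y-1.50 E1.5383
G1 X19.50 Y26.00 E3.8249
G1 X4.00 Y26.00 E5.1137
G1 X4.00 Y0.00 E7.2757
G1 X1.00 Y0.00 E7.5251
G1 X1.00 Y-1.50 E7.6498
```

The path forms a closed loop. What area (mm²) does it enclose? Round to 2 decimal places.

430.75 mm²

Apply the shoelace formula to the sequence of (X, Y) vertices; enclosed area = 430.75 mm².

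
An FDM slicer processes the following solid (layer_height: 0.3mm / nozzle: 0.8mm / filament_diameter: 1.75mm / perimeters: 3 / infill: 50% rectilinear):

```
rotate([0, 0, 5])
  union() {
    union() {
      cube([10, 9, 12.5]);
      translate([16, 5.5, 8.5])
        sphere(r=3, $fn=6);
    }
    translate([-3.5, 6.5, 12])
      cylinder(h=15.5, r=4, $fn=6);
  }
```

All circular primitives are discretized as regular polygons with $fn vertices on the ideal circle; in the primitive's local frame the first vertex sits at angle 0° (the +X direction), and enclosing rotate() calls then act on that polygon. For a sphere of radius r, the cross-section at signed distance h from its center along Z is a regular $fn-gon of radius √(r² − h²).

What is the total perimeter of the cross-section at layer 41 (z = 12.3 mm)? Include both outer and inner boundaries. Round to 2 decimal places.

At z = 12.3 mm: the cube is present — its section is the full 10×9 rectangle (perimeter 38.00 mm); the sphere at (16, 5.5) does not reach this height (|z−center|=3.800 > r=3); Taking the union: only the 10×9 cube is present, so the union is just that shape — boundary = 38.00 mm; the r=4 cylinder at (-3.5, 6.5) contributes a regular 6-gon of circumradius 4 (perimeter = 2·6·4.000·sin(180°/6) = 24.00 mm); Taking the union: the regions partially overlap (shared area 0.43 mm²), so the edge portions inside another operand are dropped and the merged outline is re-measured after clipping — boundary = 58.27 mm; (whole slice rotated 5° about Z — lengths, areas and connectivity unchanged). Overall, the cross-section is a single solid region. Total boundary length (outer) = 58.27 mm.

58.27 mm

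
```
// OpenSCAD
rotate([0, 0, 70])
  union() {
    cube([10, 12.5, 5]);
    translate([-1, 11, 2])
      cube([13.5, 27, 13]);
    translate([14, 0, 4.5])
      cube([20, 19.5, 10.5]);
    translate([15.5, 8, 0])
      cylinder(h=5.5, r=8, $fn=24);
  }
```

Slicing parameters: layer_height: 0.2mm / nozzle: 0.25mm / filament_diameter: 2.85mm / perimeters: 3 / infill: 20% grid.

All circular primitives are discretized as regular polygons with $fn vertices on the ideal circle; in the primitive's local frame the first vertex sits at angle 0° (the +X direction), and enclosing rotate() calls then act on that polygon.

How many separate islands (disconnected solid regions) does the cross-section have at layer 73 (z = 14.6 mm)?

2

At z = 14.6 mm: the cube is not intersected at this z (z outside [0, 5]); the cube at (-1, 11) (footprint 13.5×27) is included at this height; the cube at (14, 0) is present — its section is the full 20×19.5 rectangle; the cylinder at (15.5, 8) is absent (z outside [0, 5.5]); Taking the union: the 2 present regions are separate (no shared area or edge), so areas and boundary lengths simply add and each stays a separate island — 2 connected regions; (whole slice rotated 70° about Z — lengths, areas and connectivity unchanged). Overall, the cross-section has 2 separate islands. Island count = 2.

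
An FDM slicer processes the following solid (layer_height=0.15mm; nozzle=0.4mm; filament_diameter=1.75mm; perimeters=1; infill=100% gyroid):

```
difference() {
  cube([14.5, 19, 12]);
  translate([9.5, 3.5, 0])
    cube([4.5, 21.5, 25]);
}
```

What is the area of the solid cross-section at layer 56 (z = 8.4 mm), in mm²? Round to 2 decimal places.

205.75 mm²

At z = 8.4 mm: the 14.5×19 cube contributes its full rectangle (area 275.50 mm²); the cube at (9.5, 3.5) (footprint 4.5×21.5) is included at this height (area 96.75 mm²); Taking the first minus the rest: starting from the 14.5×19 cube (275.50 mm²), the 4.5×21.5 cube at (9.5, 3.5) partially overlaps it — only the 69.75 mm² overlap (of its 96.75 mm²) is removed, clipping the outline — area = 205.75 mm². Overall, the cross-section is a single solid region. Net area = 205.75 mm².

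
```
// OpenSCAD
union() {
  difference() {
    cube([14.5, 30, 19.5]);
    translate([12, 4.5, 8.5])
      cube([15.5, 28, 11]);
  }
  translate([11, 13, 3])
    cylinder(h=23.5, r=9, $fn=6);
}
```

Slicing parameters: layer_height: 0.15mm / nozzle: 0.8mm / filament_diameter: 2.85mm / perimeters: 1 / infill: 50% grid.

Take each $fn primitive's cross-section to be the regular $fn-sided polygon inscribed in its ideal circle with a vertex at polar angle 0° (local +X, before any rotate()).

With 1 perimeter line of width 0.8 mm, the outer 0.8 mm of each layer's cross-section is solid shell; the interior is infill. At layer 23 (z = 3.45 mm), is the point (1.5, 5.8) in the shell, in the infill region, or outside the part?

infill

At z = 3.45 mm: the cube is present — its section is the full 14.5×30 rectangle; the cube at (12, 4.5) is not intersected at this z (z outside [8.5, 19.5]); Subtracting the remaining from the first: none of the subtracted shapes is present at this height, so the 14.5×30 cube is unchanged — 1 connected region; the cylinder at (11, 13): section is a regular 6-gon, circumradius r=9; Taking the union: the regions partially overlap (shared area 159.78 mm²), so overlapping operands fuse into one piece — 1 connected region. Overall, the cross-section is a single solid region. The nearest boundary edge runs (0.00, 0.00)→(0.00, 30.00); distance from the point to it = 1.50 mm. The point is inside the cross-section and 1.50 mm from the nearest boundary — more than the 0.8 mm shell width (1 × 0.8), so it's in the infill interior.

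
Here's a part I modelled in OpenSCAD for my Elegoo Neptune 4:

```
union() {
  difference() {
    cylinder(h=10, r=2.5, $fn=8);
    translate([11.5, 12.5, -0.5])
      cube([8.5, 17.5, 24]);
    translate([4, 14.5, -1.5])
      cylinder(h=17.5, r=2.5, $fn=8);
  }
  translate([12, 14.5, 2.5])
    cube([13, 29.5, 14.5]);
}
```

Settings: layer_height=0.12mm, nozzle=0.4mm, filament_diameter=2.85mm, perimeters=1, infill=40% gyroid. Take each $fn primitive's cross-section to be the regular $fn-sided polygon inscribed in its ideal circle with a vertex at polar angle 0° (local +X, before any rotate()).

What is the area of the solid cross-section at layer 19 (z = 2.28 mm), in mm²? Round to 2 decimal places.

At z = 2.28 mm: the r=2.5 cylinder contributes a regular 8-gon of circumradius 2.5 (area = (8/2)·2.500²·sin(360°/8) = 17.68 mm²); the 8.5×17.5 cube at (11.5, 12.5) contributes its full rectangle (area 148.75 mm²); the r=2.5 cylinder at (4, 14.5) gives a regular 8-gon of circumradius 2.5 (constant along its height) (area = (8/2)·2.500²·sin(360°/8) = 17.68 mm²); After the difference (first − rest): starting from the r=2.5 cylinder (17.68 mm²), the 8.5×17.5 cube at (11.5, 12.5) misses the remaining region (no effect); the r=2.5 cylinder at (4, 14.5) misses the remaining region (no effect) — area = 17.68 mm²; the cube at (12, 14.5) is absent (z outside [2.5, 17]); Combining (union): only that combined region is present, so the union is just that shape — area = 17.68 mm². Overall, the cross-section is a single solid region. Net area = 17.68 mm².

17.68 mm²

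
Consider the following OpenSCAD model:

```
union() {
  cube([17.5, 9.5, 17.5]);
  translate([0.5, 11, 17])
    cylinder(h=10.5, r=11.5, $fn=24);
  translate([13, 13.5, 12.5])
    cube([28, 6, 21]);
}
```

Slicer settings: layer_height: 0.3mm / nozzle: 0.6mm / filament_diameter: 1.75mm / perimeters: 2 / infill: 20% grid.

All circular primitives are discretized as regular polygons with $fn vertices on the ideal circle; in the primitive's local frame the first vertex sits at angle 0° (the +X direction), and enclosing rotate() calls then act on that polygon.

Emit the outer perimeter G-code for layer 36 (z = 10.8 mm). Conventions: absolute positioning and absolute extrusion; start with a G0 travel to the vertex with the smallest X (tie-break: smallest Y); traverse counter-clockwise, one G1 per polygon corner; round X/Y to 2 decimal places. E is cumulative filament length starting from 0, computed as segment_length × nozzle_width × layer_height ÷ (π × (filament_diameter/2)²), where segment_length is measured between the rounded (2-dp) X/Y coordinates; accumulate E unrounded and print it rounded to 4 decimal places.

G0 X0.00 Y0.00 Z10.80
G1 X17.50 Y0.00 E1.3096
G1 X17.50 Y9.50 E2.0206
G1 X0.00 Y9.50 E3.3302
G1 X0.00 Y0.00 E4.0411

At z = 10.8 mm: the 17.5×9.5 cube contributes its full rectangle; the cylinder at (0.5, 11) is not intersected at this z (z outside [17, 27.5]); the cube at (13, 13.5) is absent (z outside [12.5, 33.5]); Combining (union): only the 17.5×9.5 cube is present, so the union is just that shape — 1 connected region. The outline is a single polygon with 4 vertices. Extrusion per mm of travel: 0.6 × 0.3 / (π × 0.875²) = 0.074835. Accumulating E over each segment gives final E = 4.0411.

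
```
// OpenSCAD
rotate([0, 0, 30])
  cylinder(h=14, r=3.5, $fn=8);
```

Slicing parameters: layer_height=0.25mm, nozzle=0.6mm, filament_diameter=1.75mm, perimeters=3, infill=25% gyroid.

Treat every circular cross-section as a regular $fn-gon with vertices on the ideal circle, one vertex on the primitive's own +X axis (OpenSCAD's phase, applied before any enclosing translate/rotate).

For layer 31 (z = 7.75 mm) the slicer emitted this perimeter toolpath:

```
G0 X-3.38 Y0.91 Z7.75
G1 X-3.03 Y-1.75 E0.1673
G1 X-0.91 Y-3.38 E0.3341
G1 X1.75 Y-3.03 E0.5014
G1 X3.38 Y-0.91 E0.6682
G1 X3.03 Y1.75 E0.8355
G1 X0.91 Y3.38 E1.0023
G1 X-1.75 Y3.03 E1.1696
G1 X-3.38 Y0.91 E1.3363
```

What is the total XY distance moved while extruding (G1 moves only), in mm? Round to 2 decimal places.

21.43 mm

Sum the Euclidean lengths of each G1 segment: total = 21.43 mm.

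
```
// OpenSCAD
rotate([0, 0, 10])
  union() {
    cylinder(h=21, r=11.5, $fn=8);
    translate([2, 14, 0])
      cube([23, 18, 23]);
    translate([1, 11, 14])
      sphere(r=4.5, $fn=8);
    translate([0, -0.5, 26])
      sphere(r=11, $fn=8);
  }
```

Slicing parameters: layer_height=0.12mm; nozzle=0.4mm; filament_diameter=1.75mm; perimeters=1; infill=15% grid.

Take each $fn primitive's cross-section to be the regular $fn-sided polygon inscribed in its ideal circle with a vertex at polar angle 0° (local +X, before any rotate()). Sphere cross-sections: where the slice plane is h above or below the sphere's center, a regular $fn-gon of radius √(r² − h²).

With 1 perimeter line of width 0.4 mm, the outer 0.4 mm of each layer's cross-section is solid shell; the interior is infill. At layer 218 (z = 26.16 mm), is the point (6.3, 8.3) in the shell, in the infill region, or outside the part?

At z = 26.16 mm: the cylinder does not reach this height (z outside [0, 21]); the cube at (2, 14) is not intersected at this z (z outside [0, 23]); the sphere at (1, 11) is not intersected at this z (|z−center|=12.160 > r=4.5); the r=11 sphere at (0, -0.5) contributes a regular 8-gon of circumradius √(11²−0.16²) = 10.999; Merging all regions: only the r=11 sphere at (0, -0.5) is present, so the union is just that shape — 1 connected region; (rotated 10° about Z; rotation is an isometry so areas/perimeters/island counts are preserved). Overall, the cross-section is a single solid region. Undo the 10° rotation: the query point maps to (7.646, 7.080) in the un-rotated model frame. The nearest boundary edge runs (11.00, -0.50)→(7.78, 7.28); distance from the point to it = 0.20 mm. The point is inside the cross-section, 0.20 mm from the nearest boundary — within the 0.4 mm shell band (1 × 0.4).

shell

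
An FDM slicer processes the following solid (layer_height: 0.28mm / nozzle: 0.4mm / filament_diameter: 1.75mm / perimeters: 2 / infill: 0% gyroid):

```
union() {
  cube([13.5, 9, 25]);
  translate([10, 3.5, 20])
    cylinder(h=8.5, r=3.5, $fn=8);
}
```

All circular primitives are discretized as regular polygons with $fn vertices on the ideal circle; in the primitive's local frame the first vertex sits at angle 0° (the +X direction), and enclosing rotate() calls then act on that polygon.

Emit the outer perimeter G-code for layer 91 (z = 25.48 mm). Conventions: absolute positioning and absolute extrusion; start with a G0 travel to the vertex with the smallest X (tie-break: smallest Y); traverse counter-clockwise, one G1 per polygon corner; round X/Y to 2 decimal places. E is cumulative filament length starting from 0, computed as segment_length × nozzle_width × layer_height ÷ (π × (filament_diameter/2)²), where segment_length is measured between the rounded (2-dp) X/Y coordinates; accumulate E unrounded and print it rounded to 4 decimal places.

At z = 25.48 mm: the cube is not intersected at this z (z outside [0, 25]); the cylinder at (10, 3.5): section is a regular 8-gon, circumradius r=3.5; Combining (union): only the r=3.5 cylinder at (10, 3.5) is present, so the union is just that shape — 1 connected region. The outline is a single polygon with 8 vertices. Extrusion per mm of travel: 0.4 × 0.28 / (π × 0.875²) = 0.046564. Accumulating E over each segment gives final E = 0.9969.

G0 X6.50 Y3.50 Z25.48
G1 X7.53 Y1.03 E0.1246
G1 X10.00 Y0.00 E0.2492
G1 X12.47 Y1.03 E0.3738
G1 X13.50 Y3.50 E0.4985
G1 X12.47 Y5.97 E0.6231
G1 X10.00 Y7.00 E0.7477
G1 X7.53 Y5.97 E0.8723
G1 X6.50 Y3.50 E0.9969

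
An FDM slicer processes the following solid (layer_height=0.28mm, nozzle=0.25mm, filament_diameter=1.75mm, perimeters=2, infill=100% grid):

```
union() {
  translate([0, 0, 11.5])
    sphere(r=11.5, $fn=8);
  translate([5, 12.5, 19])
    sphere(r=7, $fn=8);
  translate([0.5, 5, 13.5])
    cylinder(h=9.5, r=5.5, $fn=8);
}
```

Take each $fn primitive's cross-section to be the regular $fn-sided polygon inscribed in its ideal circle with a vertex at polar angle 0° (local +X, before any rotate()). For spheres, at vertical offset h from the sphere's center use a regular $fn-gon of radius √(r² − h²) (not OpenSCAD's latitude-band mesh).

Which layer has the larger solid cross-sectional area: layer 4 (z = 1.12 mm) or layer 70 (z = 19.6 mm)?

layer 70 (z = 19.6 mm)

Layer 4 (z = 1.12): the r=11.5 sphere contributes a regular 8-gon of circumradius √(11.5²−10.38²) = 4.950 (area = (8/2)·4.950²·sin(360°/8) = 69.31 mm²); the sphere at (5, 12.5) is not intersected at this z (|z−center|=17.880 > r=7); the cylinder at (0.5, 5) is not intersected at this z (z outside [13.5, 23]); Merging all regions: only the r=11.5 sphere is present, so the union is just that shape — area = 69.31 mm². So its area = 69.31 mm². Layer 70 (z = 19.6): the sphere: section is a regular 8-gon, circumradius = √(r²−h²) = √(11.5²−8.1²) = 8.163 (area = (8/2)·8.163²·sin(360°/8) = 188.49 mm²); the r=7 sphere at (5, 12.5) contributes a regular 8-gon of circumradius √(7²−0.6²) = 6.974 (area = (8/2)·6.974²·sin(360°/8) = 137.57 mm²); the r=5.5 cylinder at (0.5, 5) contributes a regular 8-gon of circumradius 5.5 (area = (8/2)·5.500²·sin(360°/8) = 85.56 mm²); Combining (union): the regions partially overlap — summed areas 411.62 mm² minus the doubly-counted overlap 81.39 mm² gives 330.23 mm² — area = 330.23 mm². So its area = 330.23 mm². Layer 70 is larger (330.23 vs 69.31 mm²).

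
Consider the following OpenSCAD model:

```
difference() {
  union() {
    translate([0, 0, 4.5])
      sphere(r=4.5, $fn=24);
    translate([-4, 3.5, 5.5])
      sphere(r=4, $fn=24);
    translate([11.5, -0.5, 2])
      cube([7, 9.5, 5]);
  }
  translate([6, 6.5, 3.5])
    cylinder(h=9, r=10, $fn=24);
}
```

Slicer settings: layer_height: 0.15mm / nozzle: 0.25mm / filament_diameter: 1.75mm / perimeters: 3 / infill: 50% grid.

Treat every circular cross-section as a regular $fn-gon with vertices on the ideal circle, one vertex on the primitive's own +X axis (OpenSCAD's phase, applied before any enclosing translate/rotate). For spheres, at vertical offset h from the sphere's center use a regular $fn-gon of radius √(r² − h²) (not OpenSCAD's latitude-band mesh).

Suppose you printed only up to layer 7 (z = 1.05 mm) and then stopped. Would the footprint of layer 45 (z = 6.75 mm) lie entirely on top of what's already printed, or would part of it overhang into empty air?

part overhangs

Compare the two slices. At z = 1.05: the r=4.5 sphere contributes a regular 24-gon of circumradius √(4.5²−3.45²) = 2.889 (area = (24/2)·2.889²·sin(360°/24) = 25.93 mm²); the sphere at (-4, 3.5) is absent (|z−center|=4.450 > r=4); the cube at (11.5, -0.5) does not reach this height (z outside [2, 7]); Merging all regions: only the r=4.5 sphere is present, so the union is just that shape — area = 25.93 mm²; the cylinder at (6, 6.5) does not reach this height (z outside [3.5, 12.5]); Taking the first minus the rest: none of the subtracted shapes is present at this height, so that combined region is unchanged — area = 25.93 mm². At z = 6.75: the r=4.5 sphere slices to a regular 24-gon of circumradius 3.897 (√(r²−h²) with h=2.25 from center) (area = (24/2)·3.897²·sin(360°/24) = 47.17 mm²); the r=4 sphere at (-4, 3.5) slices to a regular 24-gon of circumradius 3.800 (√(r²−h²) with h=1.25 from center) (area = (24/2)·3.800²·sin(360°/24) = 44.84 mm²); the cube at (11.5, -0.5) (footprint 7×9.5) is included at this height (area 66.50 mm²); Merging all regions: the regions partially overlap — summed areas 158.51 mm² minus the doubly-counted overlap 8.88 mm² gives 149.63 mm² — area = 149.63 mm²; the cylinder at (6, 6.5): section is a regular 24-gon, circumradius r=10 (area = (24/2)·10.000²·sin(360°/24) = 310.58 mm²); Subtracting the remaining from the first: starting from that combined region (149.63 mm²), the r=10 cylinder at (6, 6.5) partially overlaps it — only the 76.84 mm² overlap (of its 310.58 mm²) is removed, clipping the outline — area = 72.79 mm². Checking containment: at z = 6.75 the cross-section extends beyond the z = 1.05 cross-section by about 65.29 mm².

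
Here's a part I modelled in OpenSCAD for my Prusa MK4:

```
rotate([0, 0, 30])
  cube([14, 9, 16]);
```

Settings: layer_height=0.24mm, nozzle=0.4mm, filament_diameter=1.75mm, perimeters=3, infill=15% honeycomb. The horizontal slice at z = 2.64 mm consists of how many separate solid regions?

1

At z = 2.64 mm: the cube (footprint 14×9) is included at this height; (whole slice rotated 30° about Z — lengths, areas and connectivity unchanged). The result has 1 disconnected region.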